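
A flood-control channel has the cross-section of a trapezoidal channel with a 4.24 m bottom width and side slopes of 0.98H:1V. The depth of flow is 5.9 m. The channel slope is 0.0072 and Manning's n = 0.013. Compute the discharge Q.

With bottom width b = 4.24 m and side slope z = 0.98: A = (b + zy)y = (4.24 + 0.98×5.9)×5.9 = 59.13 m²; P = b + 2y√(1+z²) = 4.24 + 2×5.9×1.4 = 20.76 m.
Hydraulic radius R = A/P = 59.13/20.76 = 2.848 m.
Manning's equation: Q = (1/n) A R^(2/3) S^(1/2) = (1/0.013) × 59.13 × 2.848^(2/3) × 0.0072^(1/2) = 775 m³/s.

Q = 775 m³/s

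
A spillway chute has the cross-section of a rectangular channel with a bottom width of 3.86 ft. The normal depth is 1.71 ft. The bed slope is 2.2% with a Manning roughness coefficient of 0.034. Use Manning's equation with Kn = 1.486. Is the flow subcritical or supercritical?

Flow area A = b·y = 3.86 × 1.71 = 6.601 ft². Wetted perimeter P = b + 2y = 3.86 + 2×1.71 = 7.28 ft.
Hydraulic radius R = A/P = 6.601/7.28 = 0.9067 ft.
V = (1.486/n) R^(2/3) √S = (1.486/0.034) × 0.9067^(2/3) × √0.022 = 6.073 ft/s. Hydraulic depth D_h = A/T = 6.601/3.86 = 1.71 ft.
Froude number Fr = V/√(g·D_h) = 6.073/√(32.2×1.71) = 0.818, which is less than 1, so the flow is subcritical.

subcritical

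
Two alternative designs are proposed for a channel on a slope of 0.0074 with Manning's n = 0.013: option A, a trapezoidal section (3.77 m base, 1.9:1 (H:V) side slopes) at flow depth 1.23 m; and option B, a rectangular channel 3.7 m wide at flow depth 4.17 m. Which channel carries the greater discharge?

channel B

Channel A: With bottom width b = 3.77 m and side slope z = 1.9: A = (b + zy)y = (3.77 + 1.9×1.23)×1.23 = 7.512 m²; P = b + 2y√(1+z²) = 3.77 + 2×1.23×2.147 = 9.052 m. Hydraulic radius R = A/P = 7.512/9.052 = 0.8298 m. Q_A = (1/0.013)·7.512·0.8298^(2/3)·√0.0074 = 43.89 m³/s.
Channel B: Flow area A = b·y = 3.7 × 4.17 = 15.43 m². Wetted perimeter P = b + 2y = 3.7 + 2×4.17 = 12.04 m. Hydraulic radius R = A/P = 15.43/12.04 = 1.281 m. Q_B = (1/0.013)·15.43·1.281^(2/3)·√0.0074 = 120.5 m³/s.
Q_A = 43.89 m³/s vs Q_B = 120.5 m³/s, so channel B carries more.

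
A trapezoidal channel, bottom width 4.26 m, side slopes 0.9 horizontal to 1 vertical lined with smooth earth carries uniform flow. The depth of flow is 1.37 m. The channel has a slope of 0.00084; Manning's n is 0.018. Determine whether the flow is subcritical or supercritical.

subcritical

With bottom width b = 4.26 m and side slope z = 0.9: A = (b + zy)y = (4.26 + 0.9×1.37)×1.37 = 7.525 m²; P = b + 2y√(1+z²) = 4.26 + 2×1.37×1.345 = 7.946 m.
Hydraulic radius R = A/P = 7.525/7.946 = 0.947 m.
V = (1/n) R^(2/3) √S = (1/0.018) × 0.947^(2/3) × √0.00084 = 1.553 m/s. Hydraulic depth D_h = A/T = 7.525/6.726 = 1.119 m.
Froude number Fr = V/√(g·D_h) = 1.553/√(9.81×1.119) = 0.469, which is less than 1, so the flow is subcritical.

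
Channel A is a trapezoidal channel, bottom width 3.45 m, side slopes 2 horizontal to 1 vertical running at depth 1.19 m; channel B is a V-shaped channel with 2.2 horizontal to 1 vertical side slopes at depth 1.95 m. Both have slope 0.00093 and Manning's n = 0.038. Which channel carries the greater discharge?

channel B

Channel A: With bottom width b = 3.45 m and side slope z = 2: A = (b + zy)y = (3.45 + 2×1.19)×1.19 = 6.938 m²; P = b + 2y√(1+z²) = 3.45 + 2×1.19×2.236 = 8.772 m. Hydraulic radius R = A/P = 6.938/8.772 = 0.7909 m. Q_A = (1/0.038)·6.938·0.7909^(2/3)·√0.00093 = 4.762 m³/s.
Channel B: For a triangular section with side slope z = 2.2: A = zy² = 2.2×1.95² = 8.365 m²; P = 2y√(1+z²) = 2×1.95×2.417 = 9.425 m. Hydraulic radius R = A/P = 8.365/9.425 = 0.8876 m. Q_B = (1/0.038)·8.365·0.8876^(2/3)·√0.00093 = 6.201 m³/s.
Q_A = 4.762 m³/s vs Q_B = 6.201 m³/s, so channel B carries more.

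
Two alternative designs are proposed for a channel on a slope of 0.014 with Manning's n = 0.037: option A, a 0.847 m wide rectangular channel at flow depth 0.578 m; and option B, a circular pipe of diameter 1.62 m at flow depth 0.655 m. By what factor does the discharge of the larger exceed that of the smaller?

2.03

Channel A: Flow area A = b·y = 0.847 × 0.578 = 0.4896 m². Wetted perimeter P = b + 2y = 0.847 + 2×0.578 = 2.003 m. Hydraulic radius R = A/P = 0.4896/2.003 = 0.2444 m. Q_A = (1/0.037)·0.4896·0.2444^(2/3)·√0.014 = 0.612 m³/s.
Channel B: For a circular section of diameter D = 1.62 m at depth y = 0.655 m, the central angle is θ = 2 arccos(1 − 2y/D) = 2.757 rad. Then A = (D²/8)(θ − sin θ) = 0.781 m² and P = Dθ/2 = 2.233 m. Hydraulic radius R = A/P = 0.781/2.233 = 0.3498 m. Q_B = (1/0.037)·0.781·0.3498^(2/3)·√0.014 = 1.24 m³/s.
The larger discharge is 1.24 m³/s and the smaller is 0.612 m³/s; the ratio is 2.03.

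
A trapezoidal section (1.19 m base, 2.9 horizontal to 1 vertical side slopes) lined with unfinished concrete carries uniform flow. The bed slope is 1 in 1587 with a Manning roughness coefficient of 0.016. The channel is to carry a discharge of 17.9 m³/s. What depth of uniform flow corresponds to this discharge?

y_n = 1.82 m

Manning's equation rearranged: A R^(2/3) = nQ / (1·√S) = 0.016 × 17.9 / (√0.0006301) = 11.41.
Trying y = 1.48 m: A R^(2/3) = 6.934 — short.
Trying y = 1.99 m: A R^(2/3) = 14.16 — over.
Trying y = 1.82 m: A R^(2/3) = 11.4 — matches.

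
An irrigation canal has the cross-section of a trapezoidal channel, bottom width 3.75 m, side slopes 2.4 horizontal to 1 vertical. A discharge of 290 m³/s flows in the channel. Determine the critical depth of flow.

y_c = 4.24 m

At critical depth, Q² T / (g A³) = 1, i.e. A³/T = Q²/g = 290²/9.81 = 8573.
Trying y = 5.39 m: A³/T = 24560 — over.
Trying y = 4.24 m: A³/T = 8541 — ≈ 8573.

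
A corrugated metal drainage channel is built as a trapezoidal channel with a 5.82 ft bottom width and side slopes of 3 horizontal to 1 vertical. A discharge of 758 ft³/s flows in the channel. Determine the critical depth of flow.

y_c = 4.38 ft

At critical depth, Q² T / (g A³) = 1, i.e. A³/T = Q²/g = 758²/32.2 = 17840.
Try y = 5.36 ft: A³/T = 42590 — too large.
Try y = 4.38 ft: A³/T = 17840 — ≈ 17840.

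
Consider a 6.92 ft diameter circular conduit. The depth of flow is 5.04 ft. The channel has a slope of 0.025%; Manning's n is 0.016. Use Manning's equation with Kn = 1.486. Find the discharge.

For a circular section of diameter D = 6.92 ft at depth y = 5.04 ft, the central angle is θ = 2 arccos(1 − 2y/D) = 4.09 rad. Then A = (D²/8)(θ − sin θ) = 29.35 ft² and P = Dθ/2 = 14.15 ft.
Hydraulic radius R = A/P = 29.35/14.15 = 2.074 ft.
Manning's equation: Q = (1.486/n) A R^(2/3) S^(1/2) = (1.486/0.016) × 29.35 × 2.074^(2/3) × 0.00025^(1/2) = 70.1 ft³/s.

Q = 70.1 ft³/s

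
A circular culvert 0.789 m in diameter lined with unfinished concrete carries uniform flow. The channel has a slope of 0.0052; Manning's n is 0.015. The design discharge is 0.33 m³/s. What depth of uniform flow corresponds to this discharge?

Manning's equation rearranged: A R^(2/3) = nQ / (1·√S) = 0.015 × 0.33 / (√0.0052) = 0.06864.
Trying y = 0.312 m: A R^(2/3) = 0.05467 — short.
Trying y = 0.405 m: A R^(2/3) = 0.08659 — over.
Trying y = 0.354 m: A R^(2/3) = 0.06865 — ≈ 0.06864.

y_n = 0.354 m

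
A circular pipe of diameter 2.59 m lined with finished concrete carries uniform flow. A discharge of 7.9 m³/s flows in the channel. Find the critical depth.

y_c = 1.26 m

At critical depth, Q² T / (g A³) = 1, i.e. A³/T = Q²/g = 7.9²/9.81 = 6.362.
At y = 0.996 m: A³/T = 2.582 — short.
At y = 1.37 m: A³/T = 8.751 — over.
At y = 1.26 m: A³/T = 6.357 — matches.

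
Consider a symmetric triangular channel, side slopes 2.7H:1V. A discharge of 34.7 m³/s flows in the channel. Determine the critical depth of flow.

y_c = 2.02 m

At critical depth, Q² T / (g A³) = 1, i.e. A³/T = Q²/g = 34.7²/9.81 = 122.7.
At y = 2.53 m: A³/T = 377.8 — high.
At y = 1.52 m: A³/T = 29.57 — low.
At y = 2.02 m: A³/T = 122.6 — ≈ 122.7.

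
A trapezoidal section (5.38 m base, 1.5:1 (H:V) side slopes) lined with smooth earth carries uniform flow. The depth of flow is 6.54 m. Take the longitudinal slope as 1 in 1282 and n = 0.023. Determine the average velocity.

V = 2.76 m/s

With bottom width b = 5.38 m and side slope z = 1.5: A = (b + zy)y = (5.38 + 1.5×6.54)×6.54 = 99.34 m²; P = b + 2y√(1+z²) = 5.38 + 2×6.54×1.803 = 28.96 m.
Hydraulic radius R = A/P = 99.34/28.96 = 3.43 m.
From Manning's equation, V = (1/n) R^(2/3) S^(1/2) = (1/0.023) × 3.43^(2/3) × 0.00078^(1/2) = 2.76 m/s.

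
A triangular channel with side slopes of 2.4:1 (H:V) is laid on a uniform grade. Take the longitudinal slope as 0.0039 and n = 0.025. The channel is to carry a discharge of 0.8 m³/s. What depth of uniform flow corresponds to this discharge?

Manning's equation rearranged: A R^(2/3) = nQ / (1·√S) = 0.025 × 0.8 / (√0.0039) = 0.3203.
At y = 0.729 m: A R^(2/3) = 0.617 — high.
At y = 0.422 m: A R^(2/3) = 0.1436 — low.
At y = 0.57 m: A R^(2/3) = 0.3201 — close enough.

y_n = 0.57 m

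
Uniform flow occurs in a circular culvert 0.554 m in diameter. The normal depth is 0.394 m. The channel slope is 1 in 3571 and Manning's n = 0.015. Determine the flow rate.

For a circular section of diameter D = 0.554 m at depth y = 0.394 m, the central angle is θ = 2 arccos(1 − 2y/D) = 4.014 rad. Then A = (D²/8)(θ − sin θ) = 0.1834 m² and P = Dθ/2 = 1.112 m.
Hydraulic radius R = A/P = 0.1834/1.112 = 0.1649 m.
Manning's equation: Q = (1/n) A R^(2/3) S^(1/2) = (1/0.015) × 0.1834 × 0.1649^(2/3) × 0.00028^(1/2) = 0.0615 m³/s.

Q = 0.0615 m³/s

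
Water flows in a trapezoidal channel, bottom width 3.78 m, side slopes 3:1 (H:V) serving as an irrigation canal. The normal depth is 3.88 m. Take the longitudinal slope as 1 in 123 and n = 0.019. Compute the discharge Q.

Q = 467 m³/s

With bottom width b = 3.78 m and side slope z = 3: A = (b + zy)y = (3.78 + 3×3.88)×3.88 = 59.83 m²; P = b + 2y√(1+z²) = 3.78 + 2×3.88×3.162 = 28.32 m.
Hydraulic radius R = A/P = 59.83/28.32 = 2.113 m.
Manning's equation: Q = (1/n) A R^(2/3) S^(1/2) = (1/0.019) × 59.83 × 2.113^(2/3) × 0.00813^(1/2) = 467 m³/s.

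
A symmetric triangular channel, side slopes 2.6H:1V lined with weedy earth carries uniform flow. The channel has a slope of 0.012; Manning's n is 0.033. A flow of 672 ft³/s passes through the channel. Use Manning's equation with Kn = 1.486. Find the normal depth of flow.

y_n = 5.34 ft

Manning's equation rearranged: A R^(2/3) = nQ / (1.486·√S) = 0.033 × 672 / (1.486 × √0.012) = 136.2.
At y = 4.69 ft: A R^(2/3) = 96.41 — low.
At y = 6.17 ft: A R^(2/3) = 200.3 — high.
At y = 5.34 ft: A R^(2/3) = 136.3 — close enough.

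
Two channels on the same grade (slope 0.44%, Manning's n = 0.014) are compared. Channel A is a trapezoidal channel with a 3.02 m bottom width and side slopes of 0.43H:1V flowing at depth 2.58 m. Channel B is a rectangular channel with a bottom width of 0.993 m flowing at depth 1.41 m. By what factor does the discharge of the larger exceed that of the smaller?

17.1

Channel A: With bottom width b = 3.02 m and side slope z = 0.43: A = (b + zy)y = (3.02 + 0.43×2.58)×2.58 = 10.65 m²; P = b + 2y√(1+z²) = 3.02 + 2×2.58×1.089 = 8.637 m. Hydraulic radius R = A/P = 10.65/8.637 = 1.234 m. Q_A = (1/0.014)·10.65·1.234^(2/3)·√0.0044 = 58.06 m³/s.
Channel B: Flow area A = b·y = 0.993 × 1.41 = 1.4 m². Wetted perimeter P = b + 2y = 0.993 + 2×1.41 = 3.813 m. Hydraulic radius R = A/P = 1.4/3.813 = 0.3672 m. Q_B = (1/0.014)·1.4·0.3672^(2/3)·√0.0044 = 3.402 m³/s.
The larger discharge is 58.06 m³/s and the smaller is 3.402 m³/s; the ratio is 17.1.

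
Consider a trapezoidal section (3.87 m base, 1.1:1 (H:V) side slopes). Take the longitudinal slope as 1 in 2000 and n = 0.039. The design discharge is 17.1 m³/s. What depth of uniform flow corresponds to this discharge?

y_n = 2.97 m

Manning's equation rearranged: A R^(2/3) = nQ / (1·√S) = 0.039 × 17.1 / (√0.0005) = 29.82.
At y = 2.54 m: A R^(2/3) = 22 — too small.
At y = 3.44 m: A R^(2/3) = 39.93 — too large.
At y = 2.97 m: A R^(2/3) = 29.82 — matches.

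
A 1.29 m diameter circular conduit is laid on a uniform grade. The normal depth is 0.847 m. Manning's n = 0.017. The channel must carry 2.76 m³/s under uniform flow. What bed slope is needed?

S = 0.0099

For a circular section of diameter D = 1.29 m at depth y = 0.847 m, the central angle is θ = 2 arccos(1 − 2y/D) = 3.779 rad. Then A = (D²/8)(θ − sin θ) = 0.9097 m² and P = Dθ/2 = 2.437 m.
Hydraulic radius R = A/P = 0.9097/2.437 = 0.3733 m.
From Manning's equation, S = [nQ / (1 A R^(2/3))]² = [0.017 × 2.76 / (1 × 0.9097 × 0.3733^(2/3))]² = 0.0099.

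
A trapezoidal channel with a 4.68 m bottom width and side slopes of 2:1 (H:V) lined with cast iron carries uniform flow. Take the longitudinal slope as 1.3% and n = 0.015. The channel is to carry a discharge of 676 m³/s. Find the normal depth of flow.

Manning's equation rearranged: A R^(2/3) = nQ / (1·√S) = 0.015 × 676 / (√0.013) = 88.93.
At y = 3.26 m: A R^(2/3) = 55.93 — short.
At y = 4.6 m: A R^(2/3) = 118.5 — over.
At y = 4.04 m: A R^(2/3) = 88.94 — ≈ 88.93.

y_n = 4.04 m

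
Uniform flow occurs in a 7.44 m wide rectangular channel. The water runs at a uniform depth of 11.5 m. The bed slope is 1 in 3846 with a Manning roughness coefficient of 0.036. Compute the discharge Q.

Q = 76.3 m³/s

Flow area A = b·y = 7.44 × 11.5 = 85.56 m². Wetted perimeter P = b + 2y = 7.44 + 2×11.5 = 30.44 m.
Hydraulic radius R = A/P = 85.56/30.44 = 2.811 m.
Manning's equation: Q = (1/n) A R^(2/3) S^(1/2) = (1/0.036) × 85.56 × 2.811^(2/3) × 0.00026^(1/2) = 76.3 m³/s.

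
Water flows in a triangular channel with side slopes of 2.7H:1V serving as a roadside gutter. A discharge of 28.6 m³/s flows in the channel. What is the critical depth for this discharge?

At critical depth, Q² T / (g A³) = 1, i.e. A³/T = Q²/g = 28.6²/9.81 = 83.38.
Trying y = 2.38 m: A³/T = 278.3 — over.
Trying y = 1.87 m: A³/T = 83.35 — matches.

y_c = 1.87 m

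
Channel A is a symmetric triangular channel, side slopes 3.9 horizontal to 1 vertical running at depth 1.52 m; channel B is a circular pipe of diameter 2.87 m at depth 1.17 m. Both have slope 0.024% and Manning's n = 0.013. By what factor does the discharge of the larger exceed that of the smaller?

Channel A: For a triangular section with side slope z = 3.9: A = zy² = 3.9×1.52² = 9.011 m²; P = 2y√(1+z²) = 2×1.52×4.026 = 12.24 m. Hydraulic radius R = A/P = 9.011/12.24 = 0.7362 m. Q_A = (1/0.013)·9.011·0.7362^(2/3)·√0.00024 = 8.755 m³/s.
Channel B: For a circular section of diameter D = 2.87 m at depth y = 1.17 m, the central angle is θ = 2 arccos(1 − 2y/D) = 2.77 rad. Then A = (D²/8)(θ − sin θ) = 2.478 m² and P = Dθ/2 = 3.975 m. Hydraulic radius R = A/P = 2.478/3.975 = 0.6235 m. Q_B = (1/0.013)·2.478·0.6235^(2/3)·√0.00024 = 2.156 m³/s.
The larger discharge is 8.755 m³/s and the smaller is 2.156 m³/s; the ratio is 4.06.

4.06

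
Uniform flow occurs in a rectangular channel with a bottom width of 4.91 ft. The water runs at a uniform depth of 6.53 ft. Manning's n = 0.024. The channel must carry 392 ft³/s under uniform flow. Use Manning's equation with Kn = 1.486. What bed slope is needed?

S = 0.018

Flow area A = b·y = 4.91 × 6.53 = 32.06 ft². Wetted perimeter P = b + 2y = 4.91 + 2×6.53 = 17.97 ft.
Hydraulic radius R = A/P = 32.06/17.97 = 1.784 ft.
From Manning's equation, S = [nQ / (1.486 A R^(2/3))]² = [0.024 × 392 / (1.486 × 32.06 × 1.784^(2/3))]² = 0.018.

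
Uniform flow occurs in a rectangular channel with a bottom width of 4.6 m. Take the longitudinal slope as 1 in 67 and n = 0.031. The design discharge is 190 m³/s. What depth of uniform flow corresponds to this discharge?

y_n = 7.23 m

Manning's equation rearranged: A R^(2/3) = nQ / (1·√S) = 0.031 × 190 / (√0.01493) = 48.21.
Trying y = 8.02 m: A R^(2/3) = 54.34 — too large.
Trying y = 5.5 m: A R^(2/3) = 34.92 — too small.
Trying y = 7.23 m: A R^(2/3) = 48.2 — close enough.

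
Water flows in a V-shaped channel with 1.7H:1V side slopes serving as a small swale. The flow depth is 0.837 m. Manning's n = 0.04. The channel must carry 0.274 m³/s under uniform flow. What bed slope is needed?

S = 0.00033

For a triangular section with side slope z = 1.7: A = zy² = 1.7×0.837² = 1.191 m²; P = 2y√(1+z²) = 2×0.837×1.972 = 3.302 m.
Hydraulic radius R = A/P = 1.191/3.302 = 0.3607 m.
From Manning's equation, S = [nQ / (1 A R^(2/3))]² = [0.04 × 0.274 / (1 × 1.191 × 0.3607^(2/3))]² = 0.00033.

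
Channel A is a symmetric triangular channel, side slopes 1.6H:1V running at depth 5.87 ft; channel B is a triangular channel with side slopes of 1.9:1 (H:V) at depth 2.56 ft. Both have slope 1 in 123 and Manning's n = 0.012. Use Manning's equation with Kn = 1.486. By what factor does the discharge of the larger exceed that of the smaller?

Channel A: For a triangular section with side slope z = 1.6: A = zy² = 1.6×5.87² = 55.13 ft²; P = 2y√(1+z²) = 2×5.87×1.887 = 22.15 ft. Hydraulic radius R = A/P = 55.13/22.15 = 2.489 ft. Q_A = (1.486/0.012)·55.13·2.489^(2/3)·√0.00813 = 1131 ft³/s.
Channel B: For a triangular section with side slope z = 1.9: A = zy² = 1.9×2.56² = 12.45 ft²; P = 2y√(1+z²) = 2×2.56×2.147 = 10.99 ft. Hydraulic radius R = A/P = 12.45/10.99 = 1.133 ft. Q_B = (1.486/0.012)·12.45·1.133^(2/3)·√0.00813 = 151.1 ft³/s.
The larger discharge is 1131 ft³/s and the smaller is 151.1 ft³/s; the ratio is 7.48.

7.48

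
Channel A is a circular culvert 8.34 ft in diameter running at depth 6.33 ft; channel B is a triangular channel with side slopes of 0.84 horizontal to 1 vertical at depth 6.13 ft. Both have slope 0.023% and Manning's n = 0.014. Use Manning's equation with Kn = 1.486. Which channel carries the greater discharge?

Channel A: For a circular section of diameter D = 8.34 ft at depth y = 6.33 ft, the central angle is θ = 2 arccos(1 − 2y/D) = 4.231 rad. Then A = (D²/8)(θ − sin θ) = 44.49 ft² and P = Dθ/2 = 17.64 ft. Hydraulic radius R = A/P = 44.49/17.64 = 2.522 ft. Q_A = (1.486/0.014)·44.49·2.522^(2/3)·√0.00023 = 132.7 ft³/s.
Channel B: For a triangular section with side slope z = 0.84: A = zy² = 0.84×6.13² = 31.56 ft²; P = 2y√(1+z²) = 2×6.13×1.306 = 16.01 ft. Hydraulic radius R = A/P = 31.56/16.01 = 1.971 ft. Q_B = (1.486/0.014)·31.56·1.971^(2/3)·√0.00023 = 79.89 ft³/s.
Q_A = 132.7 ft³/s vs Q_B = 79.89 ft³/s, so channel A carries more.

channel A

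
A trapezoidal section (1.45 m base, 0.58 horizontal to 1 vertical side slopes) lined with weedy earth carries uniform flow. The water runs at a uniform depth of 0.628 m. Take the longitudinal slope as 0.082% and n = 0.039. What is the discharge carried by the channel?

Q = 0.449 m³/s

With bottom width b = 1.45 m and side slope z = 0.58: A = (b + zy)y = (1.45 + 0.58×0.628)×0.628 = 1.139 m²; P = b + 2y√(1+z²) = 1.45 + 2×0.628×1.156 = 2.902 m.
Hydraulic radius R = A/P = 1.139/2.902 = 0.3926 m.
Manning's equation: Q = (1/n) A R^(2/3) S^(1/2) = (1/0.039) × 1.139 × 0.3926^(2/3) × 0.00082^(1/2) = 0.449 m³/s.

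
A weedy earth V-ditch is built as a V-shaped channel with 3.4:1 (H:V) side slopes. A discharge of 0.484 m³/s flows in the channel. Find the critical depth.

y_c = 0.334 m

At critical depth, Q² T / (g A³) = 1, i.e. A³/T = Q²/g = 0.484²/9.81 = 0.02388.
Trying y = 0.299 m: A³/T = 0.01381 — low.
Trying y = 0.373 m: A³/T = 0.04173 — high.
Trying y = 0.334 m: A³/T = 0.02402 — close enough.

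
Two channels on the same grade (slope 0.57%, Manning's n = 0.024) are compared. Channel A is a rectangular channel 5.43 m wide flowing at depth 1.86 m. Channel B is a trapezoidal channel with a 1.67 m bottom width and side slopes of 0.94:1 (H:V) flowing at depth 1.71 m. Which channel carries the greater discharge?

Channel A: Flow area A = b·y = 5.43 × 1.86 = 10.1 m². Wetted perimeter P = b + 2y = 5.43 + 2×1.86 = 9.15 m. Hydraulic radius R = A/P = 10.1/9.15 = 1.104 m. Q_A = (1/0.024)·10.1·1.104^(2/3)·√0.0057 = 33.93 m³/s.
Channel B: With bottom width b = 1.67 m and side slope z = 0.94: A = (b + zy)y = (1.67 + 0.94×1.71)×1.71 = 5.604 m²; P = b + 2y√(1+z²) = 1.67 + 2×1.71×1.372 = 6.364 m. Hydraulic radius R = A/P = 5.604/6.364 = 0.8807 m. Q_B = (1/0.024)·5.604·0.8807^(2/3)·√0.0057 = 16.2 m³/s.
Q_A = 33.93 m³/s vs Q_B = 16.2 m³/s, so channel A carries more.

channel A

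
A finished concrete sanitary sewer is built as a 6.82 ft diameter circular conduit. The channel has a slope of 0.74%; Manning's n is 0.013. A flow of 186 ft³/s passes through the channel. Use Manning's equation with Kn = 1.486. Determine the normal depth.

y_n = 2.84 ft

Manning's equation rearranged: A R^(2/3) = nQ / (1.486·√S) = 0.013 × 186 / (1.486 × √0.0074) = 18.92.
At y = 3.24 ft: A R^(2/3) = 23.88 — too large.
At y = 2.16 ft: A R^(2/3) = 11.33 — too small.
At y = 2.84 ft: A R^(2/3) = 18.9 — ≈ 18.92.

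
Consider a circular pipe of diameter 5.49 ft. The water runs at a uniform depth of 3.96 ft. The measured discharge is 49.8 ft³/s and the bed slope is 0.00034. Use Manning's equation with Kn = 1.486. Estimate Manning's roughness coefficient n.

n = 0.014

For a circular section of diameter D = 5.49 ft at depth y = 3.96 ft, the central angle is θ = 2 arccos(1 − 2y/D) = 4.059 rad. Then A = (D²/8)(θ − sin θ) = 18.28 ft² and P = Dθ/2 = 11.14 ft.
Hydraulic radius R = A/P = 18.28/11.14 = 1.641 ft.
Rearranging Manning's equation: n = (1.486/Q) A R^(2/3) S^(1/2) = (1.486/49.8) × 18.28 × 1.641^(2/3) × √0.00034 = 0.014.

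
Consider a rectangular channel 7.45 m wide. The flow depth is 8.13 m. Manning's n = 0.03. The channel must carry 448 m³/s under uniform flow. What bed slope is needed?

S = 0.0141

Flow area A = b·y = 7.45 × 8.13 = 60.57 m². Wetted perimeter P = b + 2y = 7.45 + 2×8.13 = 23.71 m.
Hydraulic radius R = A/P = 60.57/23.71 = 2.555 m.
From Manning's equation, S = [nQ / (1 A R^(2/3))]² = [0.03 × 448 / (1 × 60.57 × 2.555^(2/3))]² = 0.0141.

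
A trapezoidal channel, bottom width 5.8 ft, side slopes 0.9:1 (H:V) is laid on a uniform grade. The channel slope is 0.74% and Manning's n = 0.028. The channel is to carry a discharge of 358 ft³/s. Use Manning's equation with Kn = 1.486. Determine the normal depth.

Manning's equation rearranged: A R^(2/3) = nQ / (1.486·√S) = 0.028 × 358 / (1.486 × √0.0074) = 78.42.
At y = 3.78 ft: A R^(2/3) = 58.44 — short.
At y = 4.42 ft: A R^(2/3) = 78.39 — ≈ 78.42.

y_n = 4.42 ft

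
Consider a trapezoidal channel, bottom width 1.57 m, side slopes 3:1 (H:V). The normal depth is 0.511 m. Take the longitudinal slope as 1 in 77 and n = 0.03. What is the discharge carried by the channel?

With bottom width b = 1.57 m and side slope z = 3: A = (b + zy)y = (1.57 + 3×0.511)×0.511 = 1.586 m²; P = b + 2y√(1+z²) = 1.57 + 2×0.511×3.162 = 4.802 m.
Hydraulic radius R = A/P = 1.586/4.802 = 0.3302 m.
Manning's equation: Q = (1/n) A R^(2/3) S^(1/2) = (1/0.03) × 1.586 × 0.3302^(2/3) × 0.01299^(1/2) = 2.88 m³/s.

Q = 2.88 m³/s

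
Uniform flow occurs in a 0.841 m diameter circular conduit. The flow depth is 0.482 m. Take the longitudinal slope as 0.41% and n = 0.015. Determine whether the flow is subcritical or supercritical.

subcritical

For a circular section of diameter D = 0.841 m at depth y = 0.482 m, the central angle is θ = 2 arccos(1 − 2y/D) = 3.435 rad. Then A = (D²/8)(θ − sin θ) = 0.3293 m² and P = Dθ/2 = 1.444 m.
Hydraulic radius R = A/P = 0.3293/1.444 = 0.228 m.
V = (1/n) R^(2/3) √S = (1/0.015) × 0.228^(2/3) × √0.0041 = 1.593 m/s. Hydraulic depth D_h = A/T = 0.3293/0.832 = 0.3958 m.
Froude number Fr = V/√(g·D_h) = 1.593/√(9.81×0.3958) = 0.808, which is less than 1, so the flow is subcritical.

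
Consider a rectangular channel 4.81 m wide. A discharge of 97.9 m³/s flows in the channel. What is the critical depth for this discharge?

y_c = 3.48 m

For a rectangular channel, critical depth y_c = (q²/g)^(1/3) where q = Q/b = 97.9/4.81 = 20.35 m²/s.
So y_c = (20.35²/9.81)^(1/3) = 3.48 m.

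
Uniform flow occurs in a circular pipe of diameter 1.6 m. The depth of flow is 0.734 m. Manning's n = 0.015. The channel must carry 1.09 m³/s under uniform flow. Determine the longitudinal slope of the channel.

S = 0.00121

For a circular section of diameter D = 1.6 m at depth y = 0.734 m, the central angle is θ = 2 arccos(1 − 2y/D) = 2.976 rad. Then A = (D²/8)(θ − sin θ) = 0.8998 m² and P = Dθ/2 = 2.381 m.
Hydraulic radius R = A/P = 0.8998/2.381 = 0.3779 m.
From Manning's equation, S = [nQ / (1 A R^(2/3))]² = [0.015 × 1.09 / (1 × 0.8998 × 0.3779^(2/3))]² = 0.00121.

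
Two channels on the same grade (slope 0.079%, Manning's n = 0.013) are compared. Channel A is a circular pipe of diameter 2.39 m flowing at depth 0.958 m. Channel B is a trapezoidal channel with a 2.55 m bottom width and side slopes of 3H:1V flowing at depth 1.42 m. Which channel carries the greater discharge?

Channel A: For a circular section of diameter D = 2.39 m at depth y = 0.958 m, the central angle is θ = 2 arccos(1 − 2y/D) = 2.742 rad. Then A = (D²/8)(θ − sin θ) = 1.68 m² and P = Dθ/2 = 3.277 m. Hydraulic radius R = A/P = 1.68/3.277 = 0.5128 m. Q_A = (1/0.013)·1.68·0.5128^(2/3)·√0.00079 = 2.328 m³/s.
Channel B: With bottom width b = 2.55 m and side slope z = 3: A = (b + zy)y = (2.55 + 3×1.42)×1.42 = 9.67 m²; P = b + 2y√(1+z²) = 2.55 + 2×1.42×3.162 = 11.53 m. Hydraulic radius R = A/P = 9.67/11.53 = 0.8386 m. Q_B = (1/0.013)·9.67·0.8386^(2/3)·√0.00079 = 18.59 m³/s.
Q_A = 2.328 m³/s vs Q_B = 18.59 m³/s, so channel B carries more.

channel B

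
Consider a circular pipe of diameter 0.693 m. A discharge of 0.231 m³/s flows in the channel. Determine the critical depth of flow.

At critical depth, Q² T / (g A³) = 1, i.e. A³/T = Q²/g = 0.231²/9.81 = 0.005439.
Trying y = 0.22 m: A³/T = 0.00169 — short.
Trying y = 0.349 m: A³/T = 0.009949 — over.
Trying y = 0.298 m: A³/T = 0.005437 — close enough.

y_c = 0.298 m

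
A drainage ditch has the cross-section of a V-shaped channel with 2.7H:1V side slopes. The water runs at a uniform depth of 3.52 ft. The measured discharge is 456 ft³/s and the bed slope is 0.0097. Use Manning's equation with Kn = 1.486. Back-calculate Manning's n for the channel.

n = 0.015

For a triangular section with side slope z = 2.7: A = zy² = 2.7×3.52² = 33.45 ft²; P = 2y√(1+z²) = 2×3.52×2.879 = 20.27 ft.
Hydraulic radius R = A/P = 33.45/20.27 = 1.65 ft.
Rearranging Manning's equation: n = (1.486/Q) A R^(2/3) S^(1/2) = (1.486/456) × 33.45 × 1.65^(2/3) × √0.0097 = 0.015.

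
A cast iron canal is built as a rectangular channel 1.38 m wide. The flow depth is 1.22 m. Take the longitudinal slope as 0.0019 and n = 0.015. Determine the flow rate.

Flow area A = b·y = 1.38 × 1.22 = 1.684 m². Wetted perimeter P = b + 2y = 1.38 + 2×1.22 = 3.82 m.
Hydraulic radius R = A/P = 1.684/3.82 = 0.4407 m.
Manning's equation: Q = (1/n) A R^(2/3) S^(1/2) = (1/0.015) × 1.684 × 0.4407^(2/3) × 0.0019^(1/2) = 2.83 m³/s.

Q = 2.83 m³/s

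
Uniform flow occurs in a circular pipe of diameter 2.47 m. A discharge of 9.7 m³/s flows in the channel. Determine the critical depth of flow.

y_c = 1.42 m

At critical depth, Q² T / (g A³) = 1, i.e. A³/T = Q²/g = 9.7²/9.81 = 9.591.
Trying y = 1.73 m: A³/T = 20.36 — high.
Trying y = 1.42 m: A³/T = 9.49 — ≈ 9.591.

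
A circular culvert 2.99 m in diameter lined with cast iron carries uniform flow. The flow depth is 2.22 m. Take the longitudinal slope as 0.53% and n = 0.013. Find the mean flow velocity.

For a circular section of diameter D = 2.99 m at depth y = 2.22 m, the central angle is θ = 2 arccos(1 − 2y/D) = 4.154 rad. Then A = (D²/8)(θ − sin θ) = 5.59 m² and P = Dθ/2 = 6.211 m.
Hydraulic radius R = A/P = 5.59/6.211 = 0.9001 m.
From Manning's equation, V = (1/n) R^(2/3) S^(1/2) = (1/0.013) × 0.9001^(2/3) × 0.0053^(1/2) = 5.22 m/s.

V = 5.22 m/s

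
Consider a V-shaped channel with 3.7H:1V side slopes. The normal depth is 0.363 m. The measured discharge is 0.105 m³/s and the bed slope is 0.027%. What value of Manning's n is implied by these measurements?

For a triangular section with side slope z = 3.7: A = zy² = 3.7×0.363² = 0.4875 m²; P = 2y√(1+z²) = 2×0.363×3.833 = 2.783 m.
Hydraulic radius R = A/P = 0.4875/2.783 = 0.1752 m.
Rearranging Manning's equation: n = (1/Q) A R^(2/3) S^(1/2) = (1/0.105) × 0.4875 × 0.1752^(2/3) × √0.00027 = 0.0239.

n = 0.0239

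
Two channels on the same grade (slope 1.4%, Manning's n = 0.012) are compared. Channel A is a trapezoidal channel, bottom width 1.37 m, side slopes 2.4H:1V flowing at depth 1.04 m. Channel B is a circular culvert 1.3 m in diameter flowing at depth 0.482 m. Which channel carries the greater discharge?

Channel A: With bottom width b = 1.37 m and side slope z = 2.4: A = (b + zy)y = (1.37 + 2.4×1.04)×1.04 = 4.021 m²; P = b + 2y√(1+z²) = 1.37 + 2×1.04×2.6 = 6.778 m. Hydraulic radius R = A/P = 4.021/6.778 = 0.5932 m. Q_A = (1/0.012)·4.021·0.5932^(2/3)·√0.014 = 27.99 m³/s.
Channel B: For a circular section of diameter D = 1.3 m at depth y = 0.482 m, the central angle is θ = 2 arccos(1 − 2y/D) = 2.619 rad. Then A = (D²/8)(θ − sin θ) = 0.4477 m² and P = Dθ/2 = 1.702 m. Hydraulic radius R = A/P = 0.4477/1.702 = 0.263 m. Q_B = (1/0.012)·0.4477·0.263^(2/3)·√0.014 = 1.812 m³/s.
Q_A = 27.99 m³/s vs Q_B = 1.812 m³/s, so channel A carries more.

channel A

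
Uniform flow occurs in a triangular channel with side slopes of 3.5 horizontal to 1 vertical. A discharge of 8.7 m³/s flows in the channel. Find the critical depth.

y_c = 1.05 m

At critical depth, Q² T / (g A³) = 1, i.e. A³/T = Q²/g = 8.7²/9.81 = 7.716.
At y = 0.72 m: A³/T = 1.185 — low.
At y = 1.32 m: A³/T = 24.55 — high.
At y = 1.05 m: A³/T = 7.817 — matches.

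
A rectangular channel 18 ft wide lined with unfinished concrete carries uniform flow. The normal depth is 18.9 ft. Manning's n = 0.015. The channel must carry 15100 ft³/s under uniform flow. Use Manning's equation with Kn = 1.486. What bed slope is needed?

Flow area A = b·y = 18 × 18.9 = 340.2 ft². Wetted perimeter P = b + 2y = 18 + 2×18.9 = 55.8 ft.
Hydraulic radius R = A/P = 340.2/55.8 = 6.097 ft.
From Manning's equation, S = [nQ / (1.486 A R^(2/3))]² = [0.015 × 15100 / (1.486 × 340.2 × 6.097^(2/3))]² = 0.018.

S = 0.018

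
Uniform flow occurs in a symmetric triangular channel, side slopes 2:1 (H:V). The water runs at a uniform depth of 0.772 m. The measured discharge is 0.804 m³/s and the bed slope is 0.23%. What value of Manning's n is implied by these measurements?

n = 0.035

For a triangular section with side slope z = 2: A = zy² = 2×0.772² = 1.192 m²; P = 2y√(1+z²) = 2×0.772×2.236 = 3.452 m.
Hydraulic radius R = A/P = 1.192/3.452 = 0.3452 m.
Rearranging Manning's equation: n = (1/Q) A R^(2/3) S^(1/2) = (1/0.804) × 1.192 × 0.3452^(2/3) × √0.0023 = 0.035.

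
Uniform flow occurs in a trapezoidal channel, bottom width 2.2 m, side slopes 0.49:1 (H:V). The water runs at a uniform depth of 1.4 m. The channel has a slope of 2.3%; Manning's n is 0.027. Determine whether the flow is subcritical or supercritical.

With bottom width b = 2.2 m and side slope z = 0.49: A = (b + zy)y = (2.2 + 0.49×1.4)×1.4 = 4.04 m²; P = b + 2y√(1+z²) = 2.2 + 2×1.4×1.114 = 5.318 m.
Hydraulic radius R = A/P = 4.04/5.318 = 0.7597 m.
V = (1/n) R^(2/3) √S = (1/0.027) × 0.7597^(2/3) × √0.023 = 4.677 m/s. Hydraulic depth D_h = A/T = 4.04/3.572 = 1.131 m.
Froude number Fr = V/√(g·D_h) = 4.677/√(9.81×1.131) = 1.4, which is greater than 1, so the flow is supercritical.

supercritical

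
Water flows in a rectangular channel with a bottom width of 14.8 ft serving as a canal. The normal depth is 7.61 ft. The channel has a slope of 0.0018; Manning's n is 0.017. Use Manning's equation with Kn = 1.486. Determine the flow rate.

Flow area A = b·y = 14.8 × 7.61 = 112.6 ft². Wetted perimeter P = b + 2y = 14.8 + 2×7.61 = 30.02 ft.
Hydraulic radius R = A/P = 112.6/30.02 = 3.752 ft.
Manning's equation: Q = (1.486/n) A R^(2/3) S^(1/2) = (1.486/0.017) × 112.6 × 3.752^(2/3) × 0.0018^(1/2) = 1010 ft³/s.

Q = 1010 ft³/s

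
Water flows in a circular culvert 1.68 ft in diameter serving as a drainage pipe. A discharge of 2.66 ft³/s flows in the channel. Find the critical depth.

y_c = 0.598 ft

At critical depth, Q² T / (g A³) = 1, i.e. A³/T = Q²/g = 2.66²/32.2 = 0.2197.
Try y = 0.71 ft: A³/T = 0.4259 — over.
Try y = 0.506 ft: A³/T = 0.1154 — short.
Try y = 0.598 ft: A³/T = 0.2201 — ≈ 0.2197.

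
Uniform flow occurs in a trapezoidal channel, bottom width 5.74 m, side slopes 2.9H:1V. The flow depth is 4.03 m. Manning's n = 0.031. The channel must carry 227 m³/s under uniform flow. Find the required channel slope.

With bottom width b = 5.74 m and side slope z = 2.9: A = (b + zy)y = (5.74 + 2.9×4.03)×4.03 = 70.23 m²; P = b + 2y√(1+z²) = 5.74 + 2×4.03×3.068 = 30.46 m.
Hydraulic radius R = A/P = 70.23/30.46 = 2.305 m.
From Manning's equation, S = [nQ / (1 A R^(2/3))]² = [0.031 × 227 / (1 × 70.23 × 2.305^(2/3))]² = 0.0033.

S = 0.0033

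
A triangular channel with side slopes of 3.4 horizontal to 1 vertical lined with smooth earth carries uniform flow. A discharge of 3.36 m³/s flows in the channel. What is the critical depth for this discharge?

y_c = 0.724 m

At critical depth, Q² T / (g A³) = 1, i.e. A³/T = Q²/g = 3.36²/9.81 = 1.151.
Trying y = 0.882 m: A³/T = 3.085 — high.
Trying y = 0.534 m: A³/T = 0.251 — low.
Trying y = 0.724 m: A³/T = 1.15 — matches.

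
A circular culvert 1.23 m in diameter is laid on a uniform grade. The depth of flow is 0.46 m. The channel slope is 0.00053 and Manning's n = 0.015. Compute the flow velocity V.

V = 0.61 m/s

For a circular section of diameter D = 1.23 m at depth y = 0.46 m, the central angle is θ = 2 arccos(1 − 2y/D) = 2.632 rad. Then A = (D²/8)(θ − sin θ) = 0.4055 m² and P = Dθ/2 = 1.619 m.
Hydraulic radius R = A/P = 0.4055/1.619 = 0.2505 m.
From Manning's equation, V = (1/n) R^(2/3) S^(1/2) = (1/0.015) × 0.2505^(2/3) × 0.00053^(1/2) = 0.61 m/s.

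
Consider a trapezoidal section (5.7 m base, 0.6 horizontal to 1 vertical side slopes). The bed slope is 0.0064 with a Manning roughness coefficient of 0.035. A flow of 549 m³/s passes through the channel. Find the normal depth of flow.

y_n = 8.99 m

Manning's equation rearranged: A R^(2/3) = nQ / (1·√S) = 0.035 × 549 / (√0.0064) = 240.2.
Trying y = 6.4 m: A R^(2/3) = 125.9 — short.
Trying y = 11 m: A R^(2/3) = 358.6 — over.
Trying y = 8.99 m: A R^(2/3) = 240.3 — close enough.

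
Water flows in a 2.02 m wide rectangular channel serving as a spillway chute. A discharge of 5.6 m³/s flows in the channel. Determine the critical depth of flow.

y_c = 0.922 m

For a rectangular channel, critical depth y_c = (q²/g)^(1/3) where q = Q/b = 5.6/2.02 = 2.772 m²/s.
So y_c = (2.772²/9.81)^(1/3) = 0.922 m.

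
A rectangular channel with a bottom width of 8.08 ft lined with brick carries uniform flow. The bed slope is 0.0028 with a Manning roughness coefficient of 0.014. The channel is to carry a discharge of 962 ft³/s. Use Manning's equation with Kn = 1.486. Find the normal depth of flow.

Manning's equation rearranged: A R^(2/3) = nQ / (1.486·√S) = 0.014 × 962 / (1.486 × √0.0028) = 171.3.
At y = 8.62 ft: A R^(2/3) = 136.7 — too small.
At y = 12.4 ft: A R^(2/3) = 210.6 — too large.
At y = 10.4 ft: A R^(2/3) = 171.3 — ≈ 171.3.

y_n = 10.4 ft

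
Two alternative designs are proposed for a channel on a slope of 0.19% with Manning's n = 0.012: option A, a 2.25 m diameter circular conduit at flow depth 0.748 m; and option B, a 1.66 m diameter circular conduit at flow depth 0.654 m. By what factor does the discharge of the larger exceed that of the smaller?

1.64

Channel A: For a circular section of diameter D = 2.25 m at depth y = 0.748 m, the central angle is θ = 2 arccos(1 − 2y/D) = 2.458 rad. Then A = (D²/8)(θ − sin θ) = 1.156 m² and P = Dθ/2 = 2.765 m. Hydraulic radius R = A/P = 1.156/2.765 = 0.418 m. Q_A = (1/0.012)·1.156·0.418^(2/3)·√0.0019 = 2.347 m³/s.
Channel B: For a circular section of diameter D = 1.66 m at depth y = 0.654 m, the central angle is θ = 2 arccos(1 − 2y/D) = 2.714 rad. Then A = (D²/8)(θ − sin θ) = 0.7922 m² and P = Dθ/2 = 2.253 m. Hydraulic radius R = A/P = 0.7922/2.253 = 0.3516 m. Q_B = (1/0.012)·0.7922·0.3516^(2/3)·√0.0019 = 1.434 m³/s.
The larger discharge is 2.347 m³/s and the smaller is 1.434 m³/s; the ratio is 1.64.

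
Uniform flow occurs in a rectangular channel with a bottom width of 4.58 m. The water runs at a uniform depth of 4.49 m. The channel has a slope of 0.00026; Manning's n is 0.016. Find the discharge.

Q = 27.4 m³/s

Flow area A = b·y = 4.58 × 4.49 = 20.56 m². Wetted perimeter P = b + 2y = 4.58 + 2×4.49 = 13.56 m.
Hydraulic radius R = A/P = 20.56/13.56 = 1.517 m.
Manning's equation: Q = (1/n) A R^(2/3) S^(1/2) = (1/0.016) × 20.56 × 1.517^(2/3) × 0.00026^(1/2) = 27.4 m³/s.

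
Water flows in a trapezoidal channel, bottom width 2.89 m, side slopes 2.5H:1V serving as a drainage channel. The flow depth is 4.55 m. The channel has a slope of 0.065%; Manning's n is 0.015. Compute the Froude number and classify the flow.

With bottom width b = 2.89 m and side slope z = 2.5: A = (b + zy)y = (2.89 + 2.5×4.55)×4.55 = 64.91 m²; P = b + 2y√(1+z²) = 2.89 + 2×4.55×2.693 = 27.39 m.
Hydraulic radius R = A/P = 64.91/27.39 = 2.369 m.
V = (1/n) R^(2/3) √S = (1/0.015) × 2.369^(2/3) × √0.00065 = 3.021 m/s. Hydraulic depth D_h = A/T = 64.91/25.64 = 2.531 m.
Froude number Fr = V/√(g·D_h) = 3.021/√(9.81×2.531) = 0.606, which is less than 1, so the flow is subcritical.

subcritical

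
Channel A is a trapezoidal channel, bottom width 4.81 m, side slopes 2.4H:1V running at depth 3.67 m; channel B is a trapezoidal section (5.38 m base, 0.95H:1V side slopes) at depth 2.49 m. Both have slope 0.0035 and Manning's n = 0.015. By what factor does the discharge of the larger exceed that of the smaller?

Channel A: With bottom width b = 4.81 m and side slope z = 2.4: A = (b + zy)y = (4.81 + 2.4×3.67)×3.67 = 49.98 m²; P = b + 2y√(1+z²) = 4.81 + 2×3.67×2.6 = 23.89 m. Hydraulic radius R = A/P = 49.98/23.89 = 2.092 m. Q_A = (1/0.015)·49.98·2.092^(2/3)·√0.0035 = 322.4 m³/s.
Channel B: With bottom width b = 5.38 m and side slope z = 0.95: A = (b + zy)y = (5.38 + 0.95×2.49)×2.49 = 19.29 m²; P = b + 2y√(1+z²) = 5.38 + 2×2.49×1.379 = 12.25 m. Hydraulic radius R = A/P = 19.29/12.25 = 1.575 m. Q_B = (1/0.015)·19.29·1.575^(2/3)·√0.0035 = 102.9 m³/s.
The larger discharge is 322.4 m³/s and the smaller is 102.9 m³/s; the ratio is 3.13.

3.13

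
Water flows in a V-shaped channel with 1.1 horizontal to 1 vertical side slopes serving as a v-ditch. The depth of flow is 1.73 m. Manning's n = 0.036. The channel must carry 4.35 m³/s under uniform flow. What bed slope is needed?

For a triangular section with side slope z = 1.1: A = zy² = 1.1×1.73² = 3.292 m²; P = 2y√(1+z²) = 2×1.73×1.487 = 5.144 m.
Hydraulic radius R = A/P = 3.292/5.144 = 0.64 m.
From Manning's equation, S = [nQ / (1 A R^(2/3))]² = [0.036 × 4.35 / (1 × 3.292 × 0.64^(2/3))]² = 0.0041.

S = 0.0041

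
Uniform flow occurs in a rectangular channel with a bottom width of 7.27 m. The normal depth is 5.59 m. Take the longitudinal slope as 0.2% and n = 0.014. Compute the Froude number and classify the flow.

Flow area A = b·y = 7.27 × 5.59 = 40.64 m². Wetted perimeter P = b + 2y = 7.27 + 2×5.59 = 18.45 m.
Hydraulic radius R = A/P = 40.64/18.45 = 2.203 m.
V = (1/n) R^(2/3) √S = (1/0.014) × 2.203^(2/3) × √0.002 = 5.408 m/s. Hydraulic depth D_h = A/T = 40.64/7.27 = 5.59 m.
Froude number Fr = V/√(g·D_h) = 5.408/√(9.81×5.59) = 0.73, which is less than 1, so the flow is subcritical.

subcritical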